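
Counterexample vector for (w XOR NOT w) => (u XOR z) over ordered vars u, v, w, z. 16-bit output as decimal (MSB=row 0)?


F1 = (w XOR NOT w)
F2 = (u XOR z)
Counterexample to F1=>F2 is where F1=1 and F2=0.
Evaluate each row (bits = u,v,w,z, MSB first):
  row 0 [0000]: F1=1 F2=0 -> F1&~F2 -> 1
  row 1 [0001]: F1=1 F2=1 -> F1&~F2 -> 0
  row 2 [0010]: F1=1 F2=0 -> F1&~F2 -> 1
  row 3 [0011]: F1=1 F2=1 -> F1&~F2 -> 0
  row 4 [0100]: F1=1 F2=0 -> F1&~F2 -> 1
  row 5 [0101]: F1=1 F2=1 -> F1&~F2 -> 0
  row 6 [0110]: F1=1 F2=0 -> F1&~F2 -> 1
  row 7 [0111]: F1=1 F2=1 -> F1&~F2 -> 0
  row 8 [1000]: F1=1 F2=1 -> F1&~F2 -> 0
  row 9 [1001]: F1=1 F2=0 -> F1&~F2 -> 1
  row 10 [1010]: F1=1 F2=1 -> F1&~F2 -> 0
  row 11 [1011]: F1=1 F2=0 -> F1&~F2 -> 1
  row 12 [1100]: F1=1 F2=1 -> F1&~F2 -> 0
  row 13 [1101]: F1=1 F2=0 -> F1&~F2 -> 1
  row 14 [1110]: F1=1 F2=1 -> F1&~F2 -> 0
  row 15 [1111]: F1=1 F2=0 -> F1&~F2 -> 1
Full result column, 4 rows per line (u,v fixed per line; w,z runs 00..11 left to right):
  rows 0-3 [u,v=00]: 1010  = hex A
  rows 4-7 [u,v=01]: 1010  = hex A
  rows 8-11 [u,v=10]: 0101  = hex 5
  rows 12-15 [u,v=11]: 0101  = hex 5
Counterexample vector (row 0 .. row 15) = 1010101001010101
Output column grouped in 4s = 1010 1010 0101 0101 = 0xAA55
Convert to decimal digit by digit (value = value*16 + digit):
  A -> 10
  10*16 + 10 (A) = 170
  170*16 + 5 = 2725
  2725*16 + 5 = 43605
Decimal = 43605

43605


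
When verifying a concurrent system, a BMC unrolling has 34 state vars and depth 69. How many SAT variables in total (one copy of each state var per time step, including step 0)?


BMC unrolls to depth k, creating one copy of each state var for steps 0..k.
Step count = 69 + 1 = 70 (steps 0 through 69)
Vars per step = 34
Total = 34 * 70 = 2380

2380


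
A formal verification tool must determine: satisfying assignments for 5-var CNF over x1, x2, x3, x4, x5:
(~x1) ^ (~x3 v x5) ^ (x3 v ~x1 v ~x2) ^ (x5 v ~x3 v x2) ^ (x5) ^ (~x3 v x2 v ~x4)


CNF with 6 clauses over 5 vars (32 assignments).
An assignment satisfies CNF iff every clause has >=1 true literal.
Check each row (bits = x1,x2,x3,x4,x5; clause T/F shown):
  row 0 [00000]: clauses=TTTTFT -> 0
  row 1 [00001]: clauses=TTTTTT -> 1
  row 2 [00010]: clauses=TTTTFT -> 0
  row 3 [00011]: clauses=TTTTTT -> 1
  row 4 [00100]: clauses=TFTFFT -> 0
  row 5 [00101]: clauses=TTTTTT -> 1
  row 6 [00110]: clauses=TFTFFF -> 0
  row 7 [00111]: clauses=TTTTTF -> 0
  row 8 [01000]: clauses=TTTTFT -> 0
  row 9 [01001]: clauses=TTTTTT -> 1
  row 10 [01010]: clauses=TTTTFT -> 0
  row 11 [01011]: clauses=TTTTTT -> 1
  row 12 [01100]: clauses=TFTTFT -> 0
  row 13 [01101]: clauses=TTTTTT -> 1
  row 14 [01110]: clauses=TFTTFT -> 0
  row 15 [01111]: clauses=TTTTTT -> 1
  row 16 [10000]: clauses=FTTTFT -> 0
  row 17 [10001]: clauses=FTTTTT -> 0
  row 18 [10010]: clauses=FTTTFT -> 0
  row 19 [10011]: clauses=FTTTTT -> 0
  row 20 [10100]: clauses=FFTFFT -> 0
  row 21 [10101]: clauses=FTTTTT -> 0
  row 22 [10110]: clauses=FFTFFF -> 0
  row 23 [10111]: clauses=FTTTTF -> 0
  row 24 [11000]: clauses=FTFTFT -> 0
  row 25 [11001]: clauses=FTFTTT -> 0
  row 26 [11010]: clauses=FTFTFT -> 0
  row 27 [11011]: clauses=FTFTTT -> 0
  row 28 [11100]: clauses=FFTTFT -> 0
  row 29 [11101]: clauses=FTTTTT -> 0
  row 30 [11110]: clauses=FFTTFT -> 0
  row 31 [11111]: clauses=FTTTTT -> 0
Full result column, 8 rows per line (x1,x2 fixed per line; x3,x4,x5 runs 000..111 left to right):
  rows 0-7 [x1,x2=00]: 01010100  (ones: 3)
  rows 8-15 [x1,x2=01]: 01010101  (ones: 4)
  rows 16-23 [x1,x2=10]: 00000000  (ones: 0)
  rows 24-31 [x1,x2=11]: 00000000  (ones: 0)
Satisfying assignments = 3+4+0+0 = 7

7


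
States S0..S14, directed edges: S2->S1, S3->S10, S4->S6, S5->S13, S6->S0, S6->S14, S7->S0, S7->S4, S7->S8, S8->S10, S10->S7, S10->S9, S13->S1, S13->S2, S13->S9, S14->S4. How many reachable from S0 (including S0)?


BFS from S0:
  layer 0: {S0}
Reachable set: {S0}
Count = 1

1


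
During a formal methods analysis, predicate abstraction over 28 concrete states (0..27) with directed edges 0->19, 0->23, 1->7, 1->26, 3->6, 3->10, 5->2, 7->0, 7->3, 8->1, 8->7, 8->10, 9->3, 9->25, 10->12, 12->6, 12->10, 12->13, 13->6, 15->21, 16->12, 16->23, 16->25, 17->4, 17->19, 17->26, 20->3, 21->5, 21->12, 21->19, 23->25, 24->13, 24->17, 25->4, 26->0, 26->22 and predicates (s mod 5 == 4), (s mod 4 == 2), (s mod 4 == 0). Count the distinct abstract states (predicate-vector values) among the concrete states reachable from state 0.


BFS from 0:
Concrete reachable: {0, 4, 19, 23, 25}
Abstract via predicates (s mod 5 == 4), (s mod 4 == 2), (s mod 4 == 0):
  (0,0,0) <- {23, 25}
  (0,0,1) <- {0}
  (1,0,0) <- {19}
  (1,0,1) <- {4}
Distinct abstract states = 4

4


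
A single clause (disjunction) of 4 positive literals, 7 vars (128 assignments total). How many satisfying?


Step 1: Total=2^7=128
Step 2: Unsat when all 4 false: 2^3=8
Step 3: Sat=128-8=120

120


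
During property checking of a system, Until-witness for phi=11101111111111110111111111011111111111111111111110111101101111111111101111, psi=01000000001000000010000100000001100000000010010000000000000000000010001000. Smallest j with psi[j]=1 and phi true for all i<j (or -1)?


(phi U psi) at 0: need smallest j with psi[j]=1 and phi[i]=1 for all i in [0,j).
Scan from step 0:
  step 0: phi=1, psi=0 -> continue
  step 1: psi=1 and phi held for [0,1) -> witness found
Witness step = 1

1


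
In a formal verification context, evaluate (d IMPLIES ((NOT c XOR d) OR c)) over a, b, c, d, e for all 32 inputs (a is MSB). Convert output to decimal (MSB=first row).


Formula: (d IMPLIES ((NOT c XOR d) OR c)) over a, b, c, d, e (32 rows)
Evaluate each row (bits = a,b,c,d,e, MSB first):
  row 0 [00000]: (0 IMPLIES ((NOT 0 XOR 0) OR 0)) -> 1
  row 1 [00001]: (0 IMPLIES ((NOT 0 XOR 0) OR 0)) -> 1
  row 2 [00010]: (1 IMPLIES ((NOT 0 XOR 1) OR 0)) -> 0
  row 3 [00011]: (1 IMPLIES ((NOT 0 XOR 1) OR 0)) -> 0
  row 4 [00100]: (0 IMPLIES ((NOT 1 XOR 0) OR 1)) -> 1
  row 5 [00101]: (0 IMPLIES ((NOT 1 XOR 0) OR 1)) -> 1
  row 6 [00110]: (1 IMPLIES ((NOT 1 XOR 1) OR 1)) -> 1
  row 7 [00111]: (1 IMPLIES ((NOT 1 XOR 1) OR 1)) -> 1
  row 8 [01000]: (0 IMPLIES ((NOT 0 XOR 0) OR 0)) -> 1
  row 9 [01001]: (0 IMPLIES ((NOT 0 XOR 0) OR 0)) -> 1
  row 10 [01010]: (1 IMPLIES ((NOT 0 XOR 1) OR 0)) -> 0
  row 11 [01011]: (1 IMPLIES ((NOT 0 XOR 1) OR 0)) -> 0
  row 12 [01100]: (0 IMPLIES ((NOT 1 XOR 0) OR 1)) -> 1
  row 13 [01101]: (0 IMPLIES ((NOT 1 XOR 0) OR 1)) -> 1
  row 14 [01110]: (1 IMPLIES ((NOT 1 XOR 1) OR 1)) -> 1
  row 15 [01111]: (1 IMPLIES ((NOT 1 XOR 1) OR 1)) -> 1
  row 16 [10000]: (0 IMPLIES ((NOT 0 XOR 0) OR 0)) -> 1
  row 17 [10001]: (0 IMPLIES ((NOT 0 XOR 0) OR 0)) -> 1
  row 18 [10010]: (1 IMPLIES ((NOT 0 XOR 1) OR 0)) -> 0
  row 19 [10011]: (1 IMPLIES ((NOT 0 XOR 1) OR 0)) -> 0
  row 20 [10100]: (0 IMPLIES ((NOT 1 XOR 0) OR 1)) -> 1
  row 21 [10101]: (0 IMPLIES ((NOT 1 XOR 0) OR 1)) -> 1
  row 22 [10110]: (1 IMPLIES ((NOT 1 XOR 1) OR 1)) -> 1
  row 23 [10111]: (1 IMPLIES ((NOT 1 XOR 1) OR 1)) -> 1
  row 24 [11000]: (0 IMPLIES ((NOT 0 XOR 0) OR 0)) -> 1
  row 25 [11001]: (0 IMPLIES ((NOT 0 XOR 0) OR 0)) -> 1
  row 26 [11010]: (1 IMPLIES ((NOT 0 XOR 1) OR 0)) -> 0
  row 27 [11011]: (1 IMPLIES ((NOT 0 XOR 1) OR 0)) -> 0
  row 28 [11100]: (0 IMPLIES ((NOT 1 XOR 0) OR 1)) -> 1
  row 29 [11101]: (0 IMPLIES ((NOT 1 XOR 0) OR 1)) -> 1
  row 30 [11110]: (1 IMPLIES ((NOT 1 XOR 1) OR 1)) -> 1
  row 31 [11111]: (1 IMPLIES ((NOT 1 XOR 1) OR 1)) -> 1
Full result column, 4 rows per line (a,b,c fixed per line; d,e runs 00..11 left to right):
  rows 0-3 [a,b,c=000]: 1100  = hex C
  rows 4-7 [a,b,c=001]: 1111  = hex F
  rows 8-11 [a,b,c=010]: 1100  = hex C
  rows 12-15 [a,b,c=011]: 1111  = hex F
  rows 16-19 [a,b,c=100]: 1100  = hex C
  rows 20-23 [a,b,c=101]: 1111  = hex F
  rows 24-27 [a,b,c=110]: 1100  = hex C
  rows 28-31 [a,b,c=111]: 1111  = hex F
Output column (row 0 .. row 31) = 11001111110011111100111111001111
Output column grouped in 4s = 1100 1111 1100 1111 1100 1111 1100 1111 = 0xCFCFCFCF
Convert to decimal digit by digit (value = value*16 + digit):
  C -> 12
  12*16 + 15 (F) = 207
  207*16 + 12 (C) = 3324
  3324*16 + 15 (F) = 53199
  53199*16 + 12 (C) = 851196
  851196*16 + 15 (F) = 13619151
  13619151*16 + 12 (C) = 217906428
  217906428*16 + 15 (F) = 3486502863
Decimal = 3486502863

3486502863


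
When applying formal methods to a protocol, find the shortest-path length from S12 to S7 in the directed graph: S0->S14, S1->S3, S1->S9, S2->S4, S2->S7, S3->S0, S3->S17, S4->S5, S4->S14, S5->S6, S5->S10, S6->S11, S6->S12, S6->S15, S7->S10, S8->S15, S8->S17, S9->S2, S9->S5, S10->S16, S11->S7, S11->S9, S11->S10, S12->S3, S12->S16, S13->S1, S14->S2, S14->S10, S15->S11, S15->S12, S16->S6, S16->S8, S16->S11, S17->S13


BFS layer-by-layer from S12:
  dist 0: {S12}
  dist 1: {S3, S16}
  dist 2: {S0, S6, S8, S11, S17}
  dist 3: {S7, S9, S10, S13, S14, S15}
  -> S7 reached at distance 3
Shortest path length = 3

3


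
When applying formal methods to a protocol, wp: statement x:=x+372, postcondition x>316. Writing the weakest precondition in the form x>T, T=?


Formula: wp(x:=E, P) = P[E/x] (substitute E for x in postcondition)
Step 1: Postcondition: x>316
Step 2: Substitute x+372 for x: x+372>316
Step 3: Solve for x: x > 316-372 = -56

-56


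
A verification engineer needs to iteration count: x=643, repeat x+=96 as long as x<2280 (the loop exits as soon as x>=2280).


Step 1: x goes from 643 toward 2280 by 96; the body runs while x<2280, so iterations = ceil((bound-start)/step)
Step 2: Distance=1637
Step 3: ceil(1637/96)=18

18


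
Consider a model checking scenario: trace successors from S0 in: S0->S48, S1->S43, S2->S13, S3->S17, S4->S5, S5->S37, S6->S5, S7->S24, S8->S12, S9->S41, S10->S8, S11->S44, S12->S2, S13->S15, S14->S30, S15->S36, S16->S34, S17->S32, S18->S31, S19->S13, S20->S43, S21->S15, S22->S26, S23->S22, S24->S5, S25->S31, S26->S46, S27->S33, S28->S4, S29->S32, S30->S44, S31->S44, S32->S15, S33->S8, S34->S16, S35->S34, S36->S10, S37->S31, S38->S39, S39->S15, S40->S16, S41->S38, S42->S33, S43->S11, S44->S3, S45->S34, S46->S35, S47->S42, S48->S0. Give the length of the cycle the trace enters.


Trace from S0 until a state repeats:
  S0 -> S48 -> S0
S0 first seen at step 0, revisited at step 2.
Cycle length = 2 - 0 = 2

2


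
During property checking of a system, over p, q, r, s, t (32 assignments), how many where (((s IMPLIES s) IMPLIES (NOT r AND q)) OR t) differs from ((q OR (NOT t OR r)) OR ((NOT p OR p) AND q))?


F1 = (((s IMPLIES s) IMPLIES (NOT r AND q)) OR t)
F2 = ((q OR (NOT t OR r)) OR ((NOT p OR p) AND q))
Evaluate both on each of 32 rows (bits = p,q,r,s,t):
  row 0 [00000]: F1=0 F2=1 (differ) -> 1
  row 1 [00001]: F1=1 F2=0 (differ) -> 1
  row 2 [00010]: F1=0 F2=1 (differ) -> 1
  row 3 [00011]: F1=1 F2=0 (differ) -> 1
  row 4 [00100]: F1=0 F2=1 (differ) -> 1
  row 5 [00101]: F1=1 F2=1 -> 0
  row 6 [00110]: F1=0 F2=1 (differ) -> 1
  row 7 [00111]: F1=1 F2=1 -> 0
  row 8 [01000]: F1=1 F2=1 -> 0
  row 9 [01001]: F1=1 F2=1 -> 0
  row 10 [01010]: F1=1 F2=1 -> 0
  row 11 [01011]: F1=1 F2=1 -> 0
  row 12 [01100]: F1=0 F2=1 (differ) -> 1
  row 13 [01101]: F1=1 F2=1 -> 0
  row 14 [01110]: F1=0 F2=1 (differ) -> 1
  row 15 [01111]: F1=1 F2=1 -> 0
  row 16 [10000]: F1=0 F2=1 (differ) -> 1
  row 17 [10001]: F1=1 F2=0 (differ) -> 1
  row 18 [10010]: F1=0 F2=1 (differ) -> 1
  row 19 [10011]: F1=1 F2=0 (differ) -> 1
  row 20 [10100]: F1=0 F2=1 (differ) -> 1
  row 21 [10101]: F1=1 F2=1 -> 0
  row 22 [10110]: F1=0 F2=1 (differ) -> 1
  row 23 [10111]: F1=1 F2=1 -> 0
  row 24 [11000]: F1=1 F2=1 -> 0
  row 25 [11001]: F1=1 F2=1 -> 0
  row 26 [11010]: F1=1 F2=1 -> 0
  row 27 [11011]: F1=1 F2=1 -> 0
  row 28 [11100]: F1=0 F2=1 (differ) -> 1
  row 29 [11101]: F1=1 F2=1 -> 0
  row 30 [11110]: F1=0 F2=1 (differ) -> 1
  row 31 [11111]: F1=1 F2=1 -> 0
Full result column, 8 rows per line (p,q fixed per line; r,s,t runs 000..111 left to right):
  rows 0-7 [p,q=00]: 11111010  (ones: 6)
  rows 8-15 [p,q=01]: 00001010  (ones: 2)
  rows 16-23 [p,q=10]: 11111010  (ones: 6)
  rows 24-31 [p,q=11]: 00001010  (ones: 2)
Disagreements = 6+2+6+2 = 16

16


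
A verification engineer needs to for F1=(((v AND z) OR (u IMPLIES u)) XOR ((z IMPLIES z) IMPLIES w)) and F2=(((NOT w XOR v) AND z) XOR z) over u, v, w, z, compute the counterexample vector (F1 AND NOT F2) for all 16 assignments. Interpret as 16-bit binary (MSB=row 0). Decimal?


F1 = (((v AND z) OR (u IMPLIES u)) XOR ((z IMPLIES z) IMPLIES w))
F2 = (((NOT w XOR v) AND z) XOR z)
Counterexample to F1=>F2 is where F1=1 and F2=0.
Evaluate each row (bits = u,v,w,z, MSB first):
  row 0 [0000]: F1=1 F2=0 -> F1&~F2 -> 1
  row 1 [0001]: F1=1 F2=0 -> F1&~F2 -> 1
  row 2 [0010]: F1=0 F2=0 -> F1&~F2 -> 0
  row 3 [0011]: F1=0 F2=1 -> F1&~F2 -> 0
  row 4 [0100]: F1=1 F2=0 -> F1&~F2 -> 1
  row 5 [0101]: F1=1 F2=1 -> F1&~F2 -> 0
  row 6 [0110]: F1=0 F2=0 -> F1&~F2 -> 0
  row 7 [0111]: F1=0 F2=0 -> F1&~F2 -> 0
  row 8 [1000]: F1=1 F2=0 -> F1&~F2 -> 1
  row 9 [1001]: F1=1 F2=0 -> F1&~F2 -> 1
  row 10 [1010]: F1=0 F2=0 -> F1&~F2 -> 0
  row 11 [1011]: F1=0 F2=1 -> F1&~F2 -> 0
  row 12 [1100]: F1=1 F2=0 -> F1&~F2 -> 1
  row 13 [1101]: F1=1 F2=1 -> F1&~F2 -> 0
  row 14 [1110]: F1=0 F2=0 -> F1&~F2 -> 0
  row 15 [1111]: F1=0 F2=0 -> F1&~F2 -> 0
Full result column, 4 rows per line (u,v fixed per line; w,z runs 00..11 left to right):
  rows 0-3 [u,v=00]: 1100  = hex C
  rows 4-7 [u,v=01]: 1000  = hex 8
  rows 8-11 [u,v=10]: 1100  = hex C
  rows 12-15 [u,v=11]: 1000  = hex 8
Counterexample vector (row 0 .. row 15) = 1100100011001000
Output column grouped in 4s = 1100 1000 1100 1000 = 0xC8C8
Convert to decimal digit by digit (value = value*16 + digit):
  C -> 12
  12*16 + 8 = 200
  200*16 + 12 (C) = 3212
  3212*16 + 8 = 51400
Decimal = 51400

51400


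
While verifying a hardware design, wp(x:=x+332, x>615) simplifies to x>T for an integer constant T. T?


Formula: wp(x:=E, P) = P[E/x] (substitute E for x in postcondition)
Step 1: Postcondition: x>615
Step 2: Substitute x+332 for x: x+332>615
Step 3: Solve for x: x > 615-332 = 283

283


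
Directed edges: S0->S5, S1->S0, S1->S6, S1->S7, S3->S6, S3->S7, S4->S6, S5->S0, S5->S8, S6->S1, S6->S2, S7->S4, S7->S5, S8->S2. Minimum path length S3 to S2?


BFS layer-by-layer from S3:
  dist 0: {S3}
  dist 1: {S6, S7}
  dist 2: {S1, S2, S4, S5}
  -> S2 reached at distance 2
Shortest path length = 2

2


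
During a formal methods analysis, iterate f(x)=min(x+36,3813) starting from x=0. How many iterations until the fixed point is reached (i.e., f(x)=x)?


Step 1: x=0, cap=3813, increment=36
Step 2: x grows by 36 each step until capped at 3813; fixed point is x=3813
Step 3: iterations = ceil(3813/36) = 106

106


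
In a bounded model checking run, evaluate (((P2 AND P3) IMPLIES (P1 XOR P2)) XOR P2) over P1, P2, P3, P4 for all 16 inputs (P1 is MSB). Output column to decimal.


Formula: (((P2 AND P3) IMPLIES (P1 XOR P2)) XOR P2) over P1, P2, P3, P4 (16 rows)
Evaluate each row (bits = P1,P2,P3,P4, MSB first):
  row 0 [0000]: (((0 AND 0) IMPLIES (0 XOR 0)) XOR 0) -> 1
  row 1 [0001]: (((0 AND 0) IMPLIES (0 XOR 0)) XOR 0) -> 1
  row 2 [0010]: (((0 AND 1) IMPLIES (0 XOR 0)) XOR 0) -> 1
  row 3 [0011]: (((0 AND 1) IMPLIES (0 XOR 0)) XOR 0) -> 1
  row 4 [0100]: (((1 AND 0) IMPLIES (0 XOR 1)) XOR 1) -> 0
  row 5 [0101]: (((1 AND 0) IMPLIES (0 XOR 1)) XOR 1) -> 0
  row 6 [0110]: (((1 AND 1) IMPLIES (0 XOR 1)) XOR 1) -> 0
  row 7 [0111]: (((1 AND 1) IMPLIES (0 XOR 1)) XOR 1) -> 0
  row 8 [1000]: (((0 AND 0) IMPLIES (1 XOR 0)) XOR 0) -> 1
  row 9 [1001]: (((0 AND 0) IMPLIES (1 XOR 0)) XOR 0) -> 1
  row 10 [1010]: (((0 AND 1) IMPLIES (1 XOR 0)) XOR 0) -> 1
  row 11 [1011]: (((0 AND 1) IMPLIES (1 XOR 0)) XOR 0) -> 1
  row 12 [1100]: (((1 AND 0) IMPLIES (1 XOR 1)) XOR 1) -> 0
  row 13 [1101]: (((1 AND 0) IMPLIES (1 XOR 1)) XOR 1) -> 0
  row 14 [1110]: (((1 AND 1) IMPLIES (1 XOR 1)) XOR 1) -> 1
  row 15 [1111]: (((1 AND 1) IMPLIES (1 XOR 1)) XOR 1) -> 1
Full result column, 4 rows per line (P1,P2 fixed per line; P3,P4 runs 00..11 left to right):
  rows 0-3 [P1,P2=00]: 1111  = hex F
  rows 4-7 [P1,P2=01]: 0000  = hex 0
  rows 8-11 [P1,P2=10]: 1111  = hex F
  rows 12-15 [P1,P2=11]: 0011  = hex 3
Output column (row 0 .. row 15) = 1111000011110011
Output column grouped in 4s = 1111 0000 1111 0011 = 0xF0F3
Convert to decimal digit by digit (value = value*16 + digit):
  F -> 15
  15*16 + 0 = 240
  240*16 + 15 (F) = 3855
  3855*16 + 3 = 61683
Decimal = 61683

61683


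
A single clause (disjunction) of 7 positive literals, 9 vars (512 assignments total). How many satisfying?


Step 1: Total=2^9=512
Step 2: Unsat when all 7 false: 2^2=4
Step 3: Sat=512-4=508

508


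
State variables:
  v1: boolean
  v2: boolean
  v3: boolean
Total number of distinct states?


State space = product of domain sizes of all variables.
Domain sizes:
  v1 (boolean): 2
  v2 (boolean): 2
  v3 (boolean): 2
Product = 2 * 2 * 2 = 8

8


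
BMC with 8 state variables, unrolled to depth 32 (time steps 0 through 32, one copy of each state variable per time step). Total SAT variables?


BMC unrolls to depth k, creating one copy of each state var for steps 0..k.
Step count = 32 + 1 = 33 (steps 0 through 32)
Vars per step = 8
Total = 8 * 33 = 264

264


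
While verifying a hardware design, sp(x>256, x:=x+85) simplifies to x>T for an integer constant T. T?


Formula: sp(P, x:=E) = exists old_x. (x = E[old_x/x]) AND P[old_x/x] (old_x is the value of x before the assignment; eliminate old_x by solving x = E[old_x/x] for old_x)
Step 1: Precondition P: x>256, i.e. old_x > 256
Step 2: Assignment gives x = old_x + 85, so old_x = x - 85
Step 3: Substitute into P: x - 85 > 256
Step 4: Simplify: x > 256+85 = 341

341


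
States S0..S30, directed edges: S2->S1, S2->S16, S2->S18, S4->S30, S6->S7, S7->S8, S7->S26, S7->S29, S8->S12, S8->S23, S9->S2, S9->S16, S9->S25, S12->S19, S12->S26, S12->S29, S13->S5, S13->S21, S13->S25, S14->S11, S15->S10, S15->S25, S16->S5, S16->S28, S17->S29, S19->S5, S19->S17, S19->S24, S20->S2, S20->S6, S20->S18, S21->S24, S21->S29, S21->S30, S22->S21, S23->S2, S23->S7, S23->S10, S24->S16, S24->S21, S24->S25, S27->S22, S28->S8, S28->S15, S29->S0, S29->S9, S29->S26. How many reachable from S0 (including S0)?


BFS from S0:
  layer 0: {S0}
Reachable set: {S0}
Count = 1

1


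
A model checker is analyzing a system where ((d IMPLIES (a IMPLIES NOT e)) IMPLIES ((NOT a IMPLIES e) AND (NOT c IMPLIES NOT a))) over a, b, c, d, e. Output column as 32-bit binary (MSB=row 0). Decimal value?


Formula: ((d IMPLIES (a IMPLIES NOT e)) IMPLIES ((NOT a IMPLIES e) AND (NOT c IMPLIES NOT a))) over a, b, c, d, e (32 rows)
Evaluate each row (bits = a,b,c,d,e, MSB first):
  row 0 [00000]: ((0 IMPLIES (0 IMPLIES NOT 0)) IMPLIES ((NOT 0 IMPLIES 0) AND (NOT 0 IMPLIES NOT 0))) -> 0
  row 1 [00001]: ((0 IMPLIES (0 IMPLIES NOT 1)) IMPLIES ((NOT 0 IMPLIES 1) AND (NOT 0 IMPLIES NOT 0))) -> 1
  row 2 [00010]: ((1 IMPLIES (0 IMPLIES NOT 0)) IMPLIES ((NOT 0 IMPLIES 0) AND (NOT 0 IMPLIES NOT 0))) -> 0
  row 3 [00011]: ((1 IMPLIES (0 IMPLIES NOT 1)) IMPLIES ((NOT 0 IMPLIES 1) AND (NOT 0 IMPLIES NOT 0))) -> 1
  row 4 [00100]: ((0 IMPLIES (0 IMPLIES NOT 0)) IMPLIES ((NOT 0 IMPLIES 0) AND (NOT 1 IMPLIES NOT 0))) -> 0
  row 5 [00101]: ((0 IMPLIES (0 IMPLIES NOT 1)) IMPLIES ((NOT 0 IMPLIES 1) AND (NOT 1 IMPLIES NOT 0))) -> 1
  row 6 [00110]: ((1 IMPLIES (0 IMPLIES NOT 0)) IMPLIES ((NOT 0 IMPLIES 0) AND (NOT 1 IMPLIES NOT 0))) -> 0
  row 7 [00111]: ((1 IMPLIES (0 IMPLIES NOT 1)) IMPLIES ((NOT 0 IMPLIES 1) AND (NOT 1 IMPLIES NOT 0))) -> 1
  row 8 [01000]: ((0 IMPLIES (0 IMPLIES NOT 0)) IMPLIES ((NOT 0 IMPLIES 0) AND (NOT 0 IMPLIES NOT 0))) -> 0
  row 9 [01001]: ((0 IMPLIES (0 IMPLIES NOT 1)) IMPLIES ((NOT 0 IMPLIES 1) AND (NOT 0 IMPLIES NOT 0))) -> 1
  row 10 [01010]: ((1 IMPLIES (0 IMPLIES NOT 0)) IMPLIES ((NOT 0 IMPLIES 0) AND (NOT 0 IMPLIES NOT 0))) -> 0
  row 11 [01011]: ((1 IMPLIES (0 IMPLIES NOT 1)) IMPLIES ((NOT 0 IMPLIES 1) AND (NOT 0 IMPLIES NOT 0))) -> 1
  row 12 [01100]: ((0 IMPLIES (0 IMPLIES NOT 0)) IMPLIES ((NOT 0 IMPLIES 0) AND (NOT 1 IMPLIES NOT 0))) -> 0
  row 13 [01101]: ((0 IMPLIES (0 IMPLIES NOT 1)) IMPLIES ((NOT 0 IMPLIES 1) AND (NOT 1 IMPLIES NOT 0))) -> 1
  row 14 [01110]: ((1 IMPLIES (0 IMPLIES NOT 0)) IMPLIES ((NOT 0 IMPLIES 0) AND (NOT 1 IMPLIES NOT 0))) -> 0
  row 15 [01111]: ((1 IMPLIES (0 IMPLIES NOT 1)) IMPLIES ((NOT 0 IMPLIES 1) AND (NOT 1 IMPLIES NOT 0))) -> 1
  row 16 [10000]: ((0 IMPLIES (1 IMPLIES NOT 0)) IMPLIES ((NOT 1 IMPLIES 0) AND (NOT 0 IMPLIES NOT 1))) -> 0
  row 17 [10001]: ((0 IMPLIES (1 IMPLIES NOT 1)) IMPLIES ((NOT 1 IMPLIES 1) AND (NOT 0 IMPLIES NOT 1))) -> 0
  row 18 [10010]: ((1 IMPLIES (1 IMPLIES NOT 0)) IMPLIES ((NOT 1 IMPLIES 0) AND (NOT 0 IMPLIES NOT 1))) -> 0
  row 19 [10011]: ((1 IMPLIES (1 IMPLIES NOT 1)) IMPLIES ((NOT 1 IMPLIES 1) AND (NOT 0 IMPLIES NOT 1))) -> 1
  row 20 [10100]: ((0 IMPLIES (1 IMPLIES NOT 0)) IMPLIES ((NOT 1 IMPLIES 0) AND (NOT 1 IMPLIES NOT 1))) -> 1
  row 21 [10101]: ((0 IMPLIES (1 IMPLIES NOT 1)) IMPLIES ((NOT 1 IMPLIES 1) AND (NOT 1 IMPLIES NOT 1))) -> 1
  row 22 [10110]: ((1 IMPLIES (1 IMPLIES NOT 0)) IMPLIES ((NOT 1 IMPLIES 0) AND (NOT 1 IMPLIES NOT 1))) -> 1
  row 23 [10111]: ((1 IMPLIES (1 IMPLIES NOT 1)) IMPLIES ((NOT 1 IMPLIES 1) AND (NOT 1 IMPLIES NOT 1))) -> 1
  row 24 [11000]: ((0 IMPLIES (1 IMPLIES NOT 0)) IMPLIES ((NOT 1 IMPLIES 0) AND (NOT 0 IMPLIES NOT 1))) -> 0
  row 25 [11001]: ((0 IMPLIES (1 IMPLIES NOT 1)) IMPLIES ((NOT 1 IMPLIES 1) AND (NOT 0 IMPLIES NOT 1))) -> 0
  row 26 [11010]: ((1 IMPLIES (1 IMPLIES NOT 0)) IMPLIES ((NOT 1 IMPLIES 0) AND (NOT 0 IMPLIES NOT 1))) -> 0
  row 27 [11011]: ((1 IMPLIES (1 IMPLIES NOT 1)) IMPLIES ((NOT 1 IMPLIES 1) AND (NOT 0 IMPLIES NOT 1))) -> 1
  row 28 [11100]: ((0 IMPLIES (1 IMPLIES NOT 0)) IMPLIES ((NOT 1 IMPLIES 0) AND (NOT 1 IMPLIES NOT 1))) -> 1
  row 29 [11101]: ((0 IMPLIES (1 IMPLIES NOT 1)) IMPLIES ((NOT 1 IMPLIES 1) AND (NOT 1 IMPLIES NOT 1))) -> 1
  row 30 [11110]: ((1 IMPLIES (1 IMPLIES NOT 0)) IMPLIES ((NOT 1 IMPLIES 0) AND (NOT 1 IMPLIES NOT 1))) -> 1
  row 31 [11111]: ((1 IMPLIES (1 IMPLIES NOT 1)) IMPLIES ((NOT 1 IMPLIES 1) AND (NOT 1 IMPLIES NOT 1))) -> 1
Full result column, 4 rows per line (a,b,c fixed per line; d,e runs 00..11 left to right):
  rows 0-3 [a,b,c=000]: 0101  = hex 5
  rows 4-7 [a,b,c=001]: 0101  = hex 5
  rows 8-11 [a,b,c=010]: 0101  = hex 5
  rows 12-15 [a,b,c=011]: 0101  = hex 5
  rows 16-19 [a,b,c=100]: 0001  = hex 1
  rows 20-23 [a,b,c=101]: 1111  = hex F
  rows 24-27 [a,b,c=110]: 0001  = hex 1
  rows 28-31 [a,b,c=111]: 1111  = hex F
Output column (row 0 .. row 31) = 01010101010101010001111100011111
Output column grouped in 4s = 0101 0101 0101 0101 0001 1111 0001 1111 = 0x55551F1F
Convert to decimal digit by digit (value = value*16 + digit):
  5 -> 5
  5*16 + 5 = 85
  85*16 + 5 = 1365
  1365*16 + 5 = 21845
  21845*16 + 1 = 349521
  349521*16 + 15 (F) = 5592351
  5592351*16 + 1 = 89477617
  89477617*16 + 15 (F) = 1431641887
Decimal = 1431641887

1431641887


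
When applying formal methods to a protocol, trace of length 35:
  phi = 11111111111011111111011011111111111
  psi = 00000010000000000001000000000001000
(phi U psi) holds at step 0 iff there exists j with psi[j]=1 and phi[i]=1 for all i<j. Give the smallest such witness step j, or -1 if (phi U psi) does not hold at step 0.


(phi U psi) at 0: need smallest j with psi[j]=1 and phi[i]=1 for all i in [0,j).
Scan from step 0:
  step 0: phi=1, psi=0 -> continue
  step 1: phi=1, psi=0 -> continue
  step 2: phi=1, psi=0 -> continue
  step 3: phi=1, psi=0 -> continue
  step 6: psi=1 and phi held for [0,6) -> witness found
Witness step = 6

6


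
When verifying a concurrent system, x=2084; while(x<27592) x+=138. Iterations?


Step 1: x goes from 2084 toward 27592 by 138; the body runs while x<27592, so iterations = ceil((bound-start)/step)
Step 2: Distance=25508
Step 3: ceil(25508/138)=185

185


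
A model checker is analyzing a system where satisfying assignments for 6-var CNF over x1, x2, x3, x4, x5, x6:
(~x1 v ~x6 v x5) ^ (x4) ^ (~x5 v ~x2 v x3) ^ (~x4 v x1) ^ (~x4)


CNF with 5 clauses over 6 vars (64 assignments).
An assignment satisfies CNF iff every clause has >=1 true literal.
Check each row (bits = x1,x2,x3,x4,x5,x6; clause T/F shown):
  row 0 [000000]: clauses=TFTTT -> 0
  row 1 [000001]: clauses=TFTTT -> 0
  row 2 [000010]: clauses=TFTTT -> 0
  row 3 [000011]: clauses=TFTTT -> 0
  row 4 [000100]: clauses=TTTFF -> 0
  (every remaining row is evaluated the same way; all 64 results are listed next)
Full result column, 8 rows per line (x1,x2,x3 fixed per line; x4,x5,x6 runs 000..111 left to right):
  rows 0-7 [x1,x2,x3=000]: 00000000  (ones: 0)
  rows 8-15 [x1,x2,x3=001]: 00000000  (ones: 0)
  rows 16-23 [x1,x2,x3=010]: 00000000  (ones: 0)
  rows 24-31 [x1,x2,x3=011]: 00000000  (ones: 0)
  rows 32-39 [x1,x2,x3=100]: 00000000  (ones: 0)
  rows 40-47 [x1,x2,x3=101]: 00000000  (ones: 0)
  rows 48-55 [x1,x2,x3=110]: 00000000  (ones: 0)
  rows 56-63 [x1,x2,x3=111]: 00000000  (ones: 0)
Satisfying assignments = 0+0+0+0+0+0+0+0 = 0

0


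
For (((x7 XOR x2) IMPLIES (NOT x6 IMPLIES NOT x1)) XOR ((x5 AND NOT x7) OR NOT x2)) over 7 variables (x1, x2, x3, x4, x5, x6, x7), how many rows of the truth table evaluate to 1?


Formula: (((x7 XOR x2) IMPLIES (NOT x6 IMPLIES NOT x1)) XOR ((x5 AND NOT x7) OR NOT x2)) over 7 vars (128 rows)
Evaluate each row (x1, x2, x3, x4, x5, x6, x7 as bits, MSB first):
  row 0 [0000000]: (((0 XOR 0) IMPLIES (NOT 0 IMPLIES NOT 0)) XOR ((0 AND NOT 0) OR NOT 0)) -> 0
  row 1 [0000001]: (((1 XOR 0) IMPLIES (NOT 0 IMPLIES NOT 0)) XOR ((0 AND NOT 1) OR NOT 0)) -> 0
  row 2 [0000010]: (((0 XOR 0) IMPLIES (NOT 1 IMPLIES NOT 0)) XOR ((0 AND NOT 0) OR NOT 0)) -> 0
  row 3 [0000011]: (((1 XOR 0) IMPLIES (NOT 1 IMPLIES NOT 0)) XOR ((0 AND NOT 1) OR NOT 0)) -> 0
  row 4 [0000100]: (((0 XOR 0) IMPLIES (NOT 0 IMPLIES NOT 0)) XOR ((1 AND NOT 0) OR NOT 0)) -> 0
  (every remaining row is evaluated the same way; all 128 results are listed next)
Full result column, 8 rows per line (x1,x2,x3,x4 fixed per line; x5,x6,x7 runs 000..111 left to right):
  rows 0-7 [x1,x2,x3,x4=0000]: 00000000  (ones: 0)
  rows 8-15 [x1,x2,x3,x4=0001]: 00000000  (ones: 0)
  rows 16-23 [x1,x2,x3,x4=0010]: 00000000  (ones: 0)
  rows 24-31 [x1,x2,x3,x4=0011]: 00000000  (ones: 0)
  rows 32-39 [x1,x2,x3,x4=0100]: 11110101  (ones: 6)
  rows 40-47 [x1,x2,x3,x4=0101]: 11110101  (ones: 6)
  rows 48-55 [x1,x2,x3,x4=0110]: 11110101  (ones: 6)
  rows 56-63 [x1,x2,x3,x4=0111]: 11110101  (ones: 6)
  rows 64-71 [x1,x2,x3,x4=1000]: 01000100  (ones: 2)
  rows 72-79 [x1,x2,x3,x4=1001]: 01000100  (ones: 2)
  rows 80-87 [x1,x2,x3,x4=1010]: 01000100  (ones: 2)
  rows 88-95 [x1,x2,x3,x4=1011]: 01000100  (ones: 2)
  rows 96-103 [x1,x2,x3,x4=1100]: 01111101  (ones: 6)
  rows 104-111 [x1,x2,x3,x4=1101]: 01111101  (ones: 6)
  rows 112-119 [x1,x2,x3,x4=1110]: 01111101  (ones: 6)
  rows 120-127 [x1,x2,x3,x4=1111]: 01111101  (ones: 6)
Count of 1-rows = 0+0+0+0+6+6+6+6+2+2+2+2+6+6+6+6 = 56

56


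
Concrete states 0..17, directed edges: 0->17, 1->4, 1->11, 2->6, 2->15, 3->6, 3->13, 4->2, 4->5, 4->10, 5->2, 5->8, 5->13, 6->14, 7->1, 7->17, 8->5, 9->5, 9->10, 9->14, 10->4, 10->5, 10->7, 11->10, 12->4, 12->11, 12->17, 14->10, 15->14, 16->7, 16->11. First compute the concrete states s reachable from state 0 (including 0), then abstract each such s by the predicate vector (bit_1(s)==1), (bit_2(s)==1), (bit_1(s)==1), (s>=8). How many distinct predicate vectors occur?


BFS from 0:
Concrete reachable: {0, 17}
Abstract via predicates (bit_1(s)==1), (bit_2(s)==1), (bit_1(s)==1), (s>=8):
  (0,0,0,0) <- {0}
  (0,0,0,1) <- {17}
Distinct abstract states = 2

2


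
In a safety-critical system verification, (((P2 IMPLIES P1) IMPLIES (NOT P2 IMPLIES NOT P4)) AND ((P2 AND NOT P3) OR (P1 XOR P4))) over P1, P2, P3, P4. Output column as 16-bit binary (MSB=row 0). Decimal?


Formula: (((P2 IMPLIES P1) IMPLIES (NOT P2 IMPLIES NOT P4)) AND ((P2 AND NOT P3) OR (P1 XOR P4))) over P1, P2, P3, P4 (16 rows)
Evaluate each row (bits = P1,P2,P3,P4, MSB first):
  row 0 [0000]: (((0 IMPLIES 0) IMPLIES (NOT 0 IMPLIES NOT 0)) AND ((0 AND NOT 0) OR (0 XOR 0))) -> 0
  row 1 [0001]: (((0 IMPLIES 0) IMPLIES (NOT 0 IMPLIES NOT 1)) AND ((0 AND NOT 0) OR (0 XOR 1))) -> 0
  row 2 [0010]: (((0 IMPLIES 0) IMPLIES (NOT 0 IMPLIES NOT 0)) AND ((0 AND NOT 1) OR (0 XOR 0))) -> 0
  row 3 [0011]: (((0 IMPLIES 0) IMPLIES (NOT 0 IMPLIES NOT 1)) AND ((0 AND NOT 1) OR (0 XOR 1))) -> 0
  row 4 [0100]: (((1 IMPLIES 0) IMPLIES (NOT 1 IMPLIES NOT 0)) AND ((1 AND NOT 0) OR (0 XOR 0))) -> 1
  row 5 [0101]: (((1 IMPLIES 0) IMPLIES (NOT 1 IMPLIES NOT 1)) AND ((1 AND NOT 0) OR (0 XOR 1))) -> 1
  row 6 [0110]: (((1 IMPLIES 0) IMPLIES (NOT 1 IMPLIES NOT 0)) AND ((1 AND NOT 1) OR (0 XOR 0))) -> 0
  row 7 [0111]: (((1 IMPLIES 0) IMPLIES (NOT 1 IMPLIES NOT 1)) AND ((1 AND NOT 1) OR (0 XOR 1))) -> 1
  row 8 [1000]: (((0 IMPLIES 1) IMPLIES (NOT 0 IMPLIES NOT 0)) AND ((0 AND NOT 0) OR (1 XOR 0))) -> 1
  row 9 [1001]: (((0 IMPLIES 1) IMPLIES (NOT 0 IMPLIES NOT 1)) AND ((0 AND NOT 0) OR (1 XOR 1))) -> 0
  row 10 [1010]: (((0 IMPLIES 1) IMPLIES (NOT 0 IMPLIES NOT 0)) AND ((0 AND NOT 1) OR (1 XOR 0))) -> 1
  row 11 [1011]: (((0 IMPLIES 1) IMPLIES (NOT 0 IMPLIES NOT 1)) AND ((0 AND NOT 1) OR (1 XOR 1))) -> 0
  row 12 [1100]: (((1 IMPLIES 1) IMPLIES (NOT 1 IMPLIES NOT 0)) AND ((1 AND NOT 0) OR (1 XOR 0))) -> 1
  row 13 [1101]: (((1 IMPLIES 1) IMPLIES (NOT 1 IMPLIES NOT 1)) AND ((1 AND NOT 0) OR (1 XOR 1))) -> 1
  row 14 [1110]: (((1 IMPLIES 1) IMPLIES (NOT 1 IMPLIES NOT 0)) AND ((1 AND NOT 1) OR (1 XOR 0))) -> 1
  row 15 [1111]: (((1 IMPLIES 1) IMPLIES (NOT 1 IMPLIES NOT 1)) AND ((1 AND NOT 1) OR (1 XOR 1))) -> 0
Full result column, 4 rows per line (P1,P2 fixed per line; P3,P4 runs 00..11 left to right):
  rows 0-3 [P1,P2=00]: 0000  = hex 0
  rows 4-7 [P1,P2=01]: 1101  = hex D
  rows 8-11 [P1,P2=10]: 1010  = hex A
  rows 12-15 [P1,P2=11]: 1110  = hex E
Output column (row 0 .. row 15) = 0000110110101110
Output column grouped in 4s = 0000 1101 1010 1110 = 0x0DAE
Convert to decimal digit by digit (value = value*16 + digit):
  0 -> 0
  0*16 + 13 (D) = 13
  13*16 + 10 (A) = 218
  218*16 + 14 (E) = 3502
Decimal = 3502

3502


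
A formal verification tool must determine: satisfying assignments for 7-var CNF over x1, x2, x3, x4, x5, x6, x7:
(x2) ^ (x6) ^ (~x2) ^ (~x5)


CNF with 4 clauses over 7 vars (128 assignments).
An assignment satisfies CNF iff every clause has >=1 true literal.
Check each row (bits = x1,x2,x3,x4,x5,x6,x7; clause T/F shown):
  row 0 [0000000]: clauses=FFTT -> 0
  row 1 [0000001]: clauses=FFTT -> 0
  row 2 [0000010]: clauses=FTTT -> 0
  row 3 [0000011]: clauses=FTTT -> 0
  row 4 [0000100]: clauses=FFTF -> 0
  (every remaining row is evaluated the same way; all 128 results are listed next)
Full result column, 8 rows per line (x1,x2,x3,x4 fixed per line; x5,x6,x7 runs 000..111 left to right):
  rows 0-7 [x1,x2,x3,x4=0000]: 00000000  (ones: 0)
  rows 8-15 [x1,x2,x3,x4=0001]: 00000000  (ones: 0)
  rows 16-23 [x1,x2,x3,x4=0010]: 00000000  (ones: 0)
  rows 24-31 [x1,x2,x3,x4=0011]: 00000000  (ones: 0)
  rows 32-39 [x1,x2,x3,x4=0100]: 00000000  (ones: 0)
  rows 40-47 [x1,x2,x3,x4=0101]: 00000000  (ones: 0)
  rows 48-55 [x1,x2,x3,x4=0110]: 00000000  (ones: 0)
  rows 56-63 [x1,x2,x3,x4=0111]: 00000000  (ones: 0)
  rows 64-71 [x1,x2,x3,x4=1000]: 00000000  (ones: 0)
  rows 72-79 [x1,x2,x3,x4=1001]: 00000000  (ones: 0)
  rows 80-87 [x1,x2,x3,x4=1010]: 00000000  (ones: 0)
  rows 88-95 [x1,x2,x3,x4=1011]: 00000000  (ones: 0)
  rows 96-103 [x1,x2,x3,x4=1100]: 00000000  (ones: 0)
  rows 104-111 [x1,x2,x3,x4=1101]: 00000000  (ones: 0)
  rows 112-119 [x1,x2,x3,x4=1110]: 00000000  (ones: 0)
  rows 120-127 [x1,x2,x3,x4=1111]: 00000000  (ones: 0)
Satisfying assignments = 0+0+0+0+0+0+0+0+0+0+0+0+0+0+0+0 = 0

0


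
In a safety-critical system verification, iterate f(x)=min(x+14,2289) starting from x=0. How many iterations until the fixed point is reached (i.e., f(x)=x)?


Step 1: x=0, cap=2289, increment=14
Step 2: x grows by 14 each step until capped at 2289; fixed point is x=2289
Step 3: iterations = ceil(2289/14) = 164

164


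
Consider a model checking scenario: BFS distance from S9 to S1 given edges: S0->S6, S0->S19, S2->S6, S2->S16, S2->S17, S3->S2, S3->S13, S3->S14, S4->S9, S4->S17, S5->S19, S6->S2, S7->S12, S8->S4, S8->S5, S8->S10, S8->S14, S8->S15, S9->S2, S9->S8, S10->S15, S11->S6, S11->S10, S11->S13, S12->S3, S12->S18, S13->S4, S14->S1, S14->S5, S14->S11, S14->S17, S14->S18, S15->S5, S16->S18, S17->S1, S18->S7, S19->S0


BFS layer-by-layer from S9:
  dist 0: {S9}
  dist 1: {S2, S8}
  dist 2: {S4, S5, S6, S10, S14, S15, S16, S17}
  dist 3: {S1, S11, S18, S19}
  -> S1 reached at distance 3
Shortest path length = 3

3


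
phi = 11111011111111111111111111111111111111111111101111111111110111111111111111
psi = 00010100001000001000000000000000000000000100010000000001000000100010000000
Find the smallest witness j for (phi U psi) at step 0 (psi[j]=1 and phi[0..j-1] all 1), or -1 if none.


(phi U psi) at 0: need smallest j with psi[j]=1 and phi[i]=1 for all i in [0,j).
Scan from step 0:
  step 0: phi=1, psi=0 -> continue
  step 1: phi=1, psi=0 -> continue
  step 2: phi=1, psi=0 -> continue
  step 3: psi=1 and phi held for [0,3) -> witness found
Witness step = 3

3


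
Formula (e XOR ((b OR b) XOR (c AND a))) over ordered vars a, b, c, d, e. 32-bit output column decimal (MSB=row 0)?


Formula: (e XOR ((b OR b) XOR (c AND a))) over a, b, c, d, e (32 rows)
Evaluate each row (bits = a,b,c,d,e, MSB first):
  row 0 [00000]: (0 XOR ((0 OR 0) XOR (0 AND 0))) -> 0
  row 1 [00001]: (1 XOR ((0 OR 0) XOR (0 AND 0))) -> 1
  row 2 [00010]: (0 XOR ((0 OR 0) XOR (0 AND 0))) -> 0
  row 3 [00011]: (1 XOR ((0 OR 0) XOR (0 AND 0))) -> 1
  row 4 [00100]: (0 XOR ((0 OR 0) XOR (1 AND 0))) -> 0
  row 5 [00101]: (1 XOR ((0 OR 0) XOR (1 AND 0))) -> 1
  row 6 [00110]: (0 XOR ((0 OR 0) XOR (1 AND 0))) -> 0
  row 7 [00111]: (1 XOR ((0 OR 0) XOR (1 AND 0))) -> 1
  row 8 [01000]: (0 XOR ((1 OR 1) XOR (0 AND 0))) -> 1
  row 9 [01001]: (1 XOR ((1 OR 1) XOR (0 AND 0))) -> 0
  row 10 [01010]: (0 XOR ((1 OR 1) XOR (0 AND 0))) -> 1
  row 11 [01011]: (1 XOR ((1 OR 1) XOR (0 AND 0))) -> 0
  row 12 [01100]: (0 XOR ((1 OR 1) XOR (1 AND 0))) -> 1
  row 13 [01101]: (1 XOR ((1 OR 1) XOR (1 AND 0))) -> 0
  row 14 [01110]: (0 XOR ((1 OR 1) XOR (1 AND 0))) -> 1
  row 15 [01111]: (1 XOR ((1 OR 1) XOR (1 AND 0))) -> 0
  row 16 [10000]: (0 XOR ((0 OR 0) XOR (0 AND 1))) -> 0
  row 17 [10001]: (1 XOR ((0 OR 0) XOR (0 AND 1))) -> 1
  row 18 [10010]: (0 XOR ((0 OR 0) XOR (0 AND 1))) -> 0
  row 19 [10011]: (1 XOR ((0 OR 0) XOR (0 AND 1))) -> 1
  row 20 [10100]: (0 XOR ((0 OR 0) XOR (1 AND 1))) -> 1
  row 21 [10101]: (1 XOR ((0 OR 0) XOR (1 AND 1))) -> 0
  row 22 [10110]: (0 XOR ((0 OR 0) XOR (1 AND 1))) -> 1
  row 23 [10111]: (1 XOR ((0 OR 0) XOR (1 AND 1))) -> 0
  row 24 [11000]: (0 XOR ((1 OR 1) XOR (0 AND 1))) -> 1
  row 25 [11001]: (1 XOR ((1 OR 1) XOR (0 AND 1))) -> 0
  row 26 [11010]: (0 XOR ((1 OR 1) XOR (0 AND 1))) -> 1
  row 27 [11011]: (1 XOR ((1 OR 1) XOR (0 AND 1))) -> 0
  row 28 [11100]: (0 XOR ((1 OR 1) XOR (1 AND 1))) -> 0
  row 29 [11101]: (1 XOR ((1 OR 1) XOR (1 AND 1))) -> 1
  row 30 [11110]: (0 XOR ((1 OR 1) XOR (1 AND 1))) -> 0
  row 31 [11111]: (1 XOR ((1 OR 1) XOR (1 AND 1))) -> 1
Full result column, 4 rows per line (a,b,c fixed per line; d,e runs 00..11 left to right):
  rows 0-3 [a,b,c=000]: 0101  = hex 5
  rows 4-7 [a,b,c=001]: 0101  = hex 5
  rows 8-11 [a,b,c=010]: 1010  = hex A
  rows 12-15 [a,b,c=011]: 1010  = hex A
  rows 16-19 [a,b,c=100]: 0101  = hex 5
  rows 20-23 [a,b,c=101]: 1010  = hex A
  rows 24-27 [a,b,c=110]: 1010  = hex A
  rows 28-31 [a,b,c=111]: 0101  = hex 5
Output column (row 0 .. row 31) = 01010101101010100101101010100101
Output column grouped in 4s = 0101 0101 1010 1010 0101 1010 1010 0101 = 0x55AA5AA5
Convert to decimal digit by digit (value = value*16 + digit):
  5 -> 5
  5*16 + 5 = 85
  85*16 + 10 (A) = 1370
  1370*16 + 10 (A) = 21930
  21930*16 + 5 = 350885
  350885*16 + 10 (A) = 5614170
  5614170*16 + 10 (A) = 89826730
  89826730*16 + 5 = 1437227685
Decimal = 1437227685

1437227685


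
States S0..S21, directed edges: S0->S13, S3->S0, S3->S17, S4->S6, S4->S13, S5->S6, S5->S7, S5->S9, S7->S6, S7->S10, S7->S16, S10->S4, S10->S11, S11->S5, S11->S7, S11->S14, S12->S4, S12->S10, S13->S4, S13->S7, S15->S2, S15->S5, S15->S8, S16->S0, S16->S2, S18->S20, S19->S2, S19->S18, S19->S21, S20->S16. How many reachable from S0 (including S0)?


BFS from S0:
  layer 0: {S0}
  layer 1: {S13}
  layer 2: {S4, S7}
  layer 3: {S6, S10, S16}
  layer 4: {S2, S11}
  layer 5: {S5, S14}
  layer 6: {S9}
Reachable set: {S0, S2, S4, S5, S6, S7, S9, S10, S11, S13, S14, S16}
Count = 12

12


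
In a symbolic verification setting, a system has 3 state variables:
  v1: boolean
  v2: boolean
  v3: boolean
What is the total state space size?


State space = product of domain sizes of all variables.
Domain sizes:
  v1 (boolean): 2
  v2 (boolean): 2
  v3 (boolean): 2
Product = 2 * 2 * 2 = 8

8


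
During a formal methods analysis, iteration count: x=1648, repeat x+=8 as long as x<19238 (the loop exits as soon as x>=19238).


Step 1: x goes from 1648 toward 19238 by 8; the body runs while x<19238, so iterations = ceil((bound-start)/step)
Step 2: Distance=17590
Step 3: ceil(17590/8)=2199

2199


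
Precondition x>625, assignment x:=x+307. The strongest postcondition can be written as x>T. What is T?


Formula: sp(P, x:=E) = exists old_x. (x = E[old_x/x]) AND P[old_x/x] (old_x is the value of x before the assignment; eliminate old_x by solving x = E[old_x/x] for old_x)
Step 1: Precondition P: x>625, i.e. old_x > 625
Step 2: Assignment gives x = old_x + 307, so old_x = x - 307
Step 3: Substitute into P: x - 307 > 625
Step 4: Simplify: x > 625+307 = 932

932


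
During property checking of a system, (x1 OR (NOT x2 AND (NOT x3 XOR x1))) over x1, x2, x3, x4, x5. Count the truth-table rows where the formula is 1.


Formula: (x1 OR (NOT x2 AND (NOT x3 XOR x1))) over 5 vars (32 rows)
Evaluate each row (x1, x2, x3, x4, x5 as bits, MSB first):
  row 0 [00000]: (0 OR (NOT 0 AND (NOT 0 XOR 0))) -> 1
  row 1 [00001]: (0 OR (NOT 0 AND (NOT 0 XOR 0))) -> 1
  row 2 [00010]: (0 OR (NOT 0 AND (NOT 0 XOR 0))) -> 1
  row 3 [00011]: (0 OR (NOT 0 AND (NOT 0 XOR 0))) -> 1
  row 4 [00100]: (0 OR (NOT 0 AND (NOT 1 XOR 0))) -> 0
  row 5 [00101]: (0 OR (NOT 0 AND (NOT 1 XOR 0))) -> 0
  row 6 [00110]: (0 OR (NOT 0 AND (NOT 1 XOR 0))) -> 0
  row 7 [00111]: (0 OR (NOT 0 AND (NOT 1 XOR 0))) -> 0
  row 8 [01000]: (0 OR (NOT 1 AND (NOT 0 XOR 0))) -> 0
  row 9 [01001]: (0 OR (NOT 1 AND (NOT 0 XOR 0))) -> 0
  row 10 [01010]: (0 OR (NOT 1 AND (NOT 0 XOR 0))) -> 0
  row 11 [01011]: (0 OR (NOT 1 AND (NOT 0 XOR 0))) -> 0
  row 12 [01100]: (0 OR (NOT 1 AND (NOT 1 XOR 0))) -> 0
  row 13 [01101]: (0 OR (NOT 1 AND (NOT 1 XOR 0))) -> 0
  row 14 [01110]: (0 OR (NOT 1 AND (NOT 1 XOR 0))) -> 0
  row 15 [01111]: (0 OR (NOT 1 AND (NOT 1 XOR 0))) -> 0
  row 16 [10000]: (1 OR (NOT 0 AND (NOT 0 XOR 1))) -> 1
  row 17 [10001]: (1 OR (NOT 0 AND (NOT 0 XOR 1))) -> 1
  row 18 [10010]: (1 OR (NOT 0 AND (NOT 0 XOR 1))) -> 1
  row 19 [10011]: (1 OR (NOT 0 AND (NOT 0 XOR 1))) -> 1
  row 20 [10100]: (1 OR (NOT 0 AND (NOT 1 XOR 1))) -> 1
  row 21 [10101]: (1 OR (NOT 0 AND (NOT 1 XOR 1))) -> 1
  row 22 [10110]: (1 OR (NOT 0 AND (NOT 1 XOR 1))) -> 1
  row 23 [10111]: (1 OR (NOT 0 AND (NOT 1 XOR 1))) -> 1
  row 24 [11000]: (1 OR (NOT 1 AND (NOT 0 XOR 1))) -> 1
  row 25 [11001]: (1 OR (NOT 1 AND (NOT 0 XOR 1))) -> 1
  row 26 [11010]: (1 OR (NOT 1 AND (NOT 0 XOR 1))) -> 1
  row 27 [11011]: (1 OR (NOT 1 AND (NOT 0 XOR 1))) -> 1
  row 28 [11100]: (1 OR (NOT 1 AND (NOT 1 XOR 1))) -> 1
  row 29 [11101]: (1 OR (NOT 1 AND (NOT 1 XOR 1))) -> 1
  row 30 [11110]: (1 OR (NOT 1 AND (NOT 1 XOR 1))) -> 1
  row 31 [11111]: (1 OR (NOT 1 AND (NOT 1 XOR 1))) -> 1
Full result column, 8 rows per line (x1,x2 fixed per line; x3,x4,x5 runs 000..111 left to right):
  rows 0-7 [x1,x2=00]: 11110000  (ones: 4)
  rows 8-15 [x1,x2=01]: 00000000  (ones: 0)
  rows 16-23 [x1,x2=10]: 11111111  (ones: 8)
  rows 24-31 [x1,x2=11]: 11111111  (ones: 8)
Count of 1-rows = 4+0+8+8 = 20

20


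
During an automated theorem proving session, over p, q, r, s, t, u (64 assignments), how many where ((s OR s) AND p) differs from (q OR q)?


F1 = ((s OR s) AND p)
F2 = (q OR q)
Evaluate both on each of 64 rows (bits = p,q,r,s,t,u):
  row 0 [000000]: F1=0 F2=0 -> 0
  row 1 [000001]: F1=0 F2=0 -> 0
  row 2 [000010]: F1=0 F2=0 -> 0
  row 3 [000011]: F1=0 F2=0 -> 0
  row 4 [000100]: F1=0 F2=0 -> 0
  (every remaining row is evaluated the same way; all 64 results are listed next)
Full result column, 8 rows per line (p,q,r fixed per line; s,t,u runs 000..111 left to right):
  rows 0-7 [p,q,r=000]: 00000000  (ones: 0)
  rows 8-15 [p,q,r=001]: 00000000  (ones: 0)
  rows 16-23 [p,q,r=010]: 11111111  (ones: 8)
  rows 24-31 [p,q,r=011]: 11111111  (ones: 8)
  rows 32-39 [p,q,r=100]: 00001111  (ones: 4)
  rows 40-47 [p,q,r=101]: 00001111  (ones: 4)
  rows 48-55 [p,q,r=110]: 11110000  (ones: 4)
  rows 56-63 [p,q,r=111]: 11110000  (ones: 4)
Disagreements = 0+0+8+8+4+4+4+4 = 32

32
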